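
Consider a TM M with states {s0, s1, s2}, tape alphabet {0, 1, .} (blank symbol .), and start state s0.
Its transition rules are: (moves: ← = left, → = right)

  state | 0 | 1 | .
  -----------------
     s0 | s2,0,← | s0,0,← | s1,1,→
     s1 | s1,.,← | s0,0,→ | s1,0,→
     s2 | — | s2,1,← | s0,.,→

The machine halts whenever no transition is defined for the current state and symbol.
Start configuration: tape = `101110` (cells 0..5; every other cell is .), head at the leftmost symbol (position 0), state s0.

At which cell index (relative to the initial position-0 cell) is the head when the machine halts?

state=s0 head=0 tape=.[1]01110   (s0,1)→(s0,0,←)
state=s0 head=-1 tape=[.]001110   (s0,.)→(s1,1,→)
state=s1 head=0 tape=1[0]01110   (s1,0)→(s1,.,←)
state=s1 head=-1 tape=[1].01110   (s1,1)→(s0,0,→)
state=s0 head=0 tape=0[.]01110   (s0,.)→(s1,1,→)
state=s1 head=1 tape=01[0]1110   (s1,0)→(s1,.,←)
state=s1 head=0 tape=0[1].1110   (s1,1)→(s0,0,→)
state=s0 head=1 tape=00[.]1110   (s0,.)→(s1,1,→)
state=s1 head=2 tape=001[1]110   (s1,1)→(s0,0,→)
state=s0 head=3 tape=0010[1]10   (s0,1)→(s0,0,←)
state=s0 head=2 tape=001[0]010   (s0,0)→(s2,0,←)
state=s2 head=1 tape=00[1]0010   (s2,1)→(s2,1,←)
state=s2 head=0 tape=0[0]10010
At halt the head is at cell 0.

0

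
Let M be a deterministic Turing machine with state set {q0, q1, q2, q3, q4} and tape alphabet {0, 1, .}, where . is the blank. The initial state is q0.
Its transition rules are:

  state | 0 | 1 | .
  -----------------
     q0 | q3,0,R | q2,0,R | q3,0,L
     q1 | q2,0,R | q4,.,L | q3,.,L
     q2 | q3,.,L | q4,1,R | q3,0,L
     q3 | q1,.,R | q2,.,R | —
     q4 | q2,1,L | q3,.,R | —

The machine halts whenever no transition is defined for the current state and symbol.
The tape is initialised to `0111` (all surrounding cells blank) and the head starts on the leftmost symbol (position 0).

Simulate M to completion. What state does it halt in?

state=q0 head=0 tape=[0]111.   (q0,0)→(q3,0,R)
state=q3 head=1 tape=0[1]11.   (q3,1)→(q2,.,R)
state=q2 head=2 tape=0.[1]1.   (q2,1)→(q4,1,R)
state=q4 head=3 tape=0.1[1].   (q4,1)→(q3,.,R)
state=q3 head=4 tape=0.1.[.]
No transition is defined for (q3, .); M halts in state q3.

q3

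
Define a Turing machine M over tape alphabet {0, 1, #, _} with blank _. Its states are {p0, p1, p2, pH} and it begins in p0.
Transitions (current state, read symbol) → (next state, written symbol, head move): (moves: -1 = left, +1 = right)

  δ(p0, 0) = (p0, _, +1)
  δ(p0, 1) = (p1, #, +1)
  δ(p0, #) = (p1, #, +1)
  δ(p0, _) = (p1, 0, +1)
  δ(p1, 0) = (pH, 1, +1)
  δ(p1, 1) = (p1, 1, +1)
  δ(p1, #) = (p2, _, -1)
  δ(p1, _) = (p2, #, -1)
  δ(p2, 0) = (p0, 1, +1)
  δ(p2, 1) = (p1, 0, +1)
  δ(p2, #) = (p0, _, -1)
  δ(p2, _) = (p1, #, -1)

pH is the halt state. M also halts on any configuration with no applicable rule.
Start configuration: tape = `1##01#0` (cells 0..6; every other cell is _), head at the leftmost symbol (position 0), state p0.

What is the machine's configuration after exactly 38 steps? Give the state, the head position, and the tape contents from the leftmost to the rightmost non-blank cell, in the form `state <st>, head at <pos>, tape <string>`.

state=p0 head=0 tape=____[1]##01#0   (p0,1)→(p1,#,+1)
state=p1 head=1 tape=____#[#]#01#0   (p1,#)→(p2,_,-1)
state=p2 head=0 tape=____[#]_#01#0   (p2,#)→(p0,_,-1)
state=p0 head=-1 tape=___[_]__#01#0   (p0,_)→(p1,0,+1)
state=p1 head=0 tape=___0[_]_#01#0   (p1,_)→(p2,#,-1)
state=p2 head=-1 tape=___[0]#_#01#0   (p2,0)→(p0,1,+1)
state=p0 head=0 tape=___1[#]_#01#0   (p0,#)→(p1,#,+1)
state=p1 head=1 tape=___1#[_]#01#0   (p1,_)→(p2,#,-1)
state=p2 head=0 tape=___1[#]##01#0   (p2,#)→(p0,_,-1)
state=p0 head=-1 tape=___[1]_##01#0   (p0,1)→(p1,#,+1)
state=p1 head=0 tape=___#[_]##01#0   (p1,_)→(p2,#,-1)
state=p2 head=-1 tape=___[#]###01#0   (p2,#)→(p0,_,-1)
state=p0 head=-2 tape=__[_]_###01#0   (p0,_)→(p1,0,+1)
state=p1 head=-1 tape=__0[_]###01#0   (p1,_)→(p2,#,-1)
state=p2 head=-2 tape=__[0]####01#0   (p2,0)→(p0,1,+1)
state=p0 head=-1 tape=__1[#]###01#0   (p0,#)→(p1,#,+1)
state=p1 head=0 tape=__1#[#]##01#0   (p1,#)→(p2,_,-1)
state=p2 head=-1 tape=__1[#]_##01#0   (p2,#)→(p0,_,-1)
state=p0 head=-2 tape=__[1]__##01#0   (p0,1)→(p1,#,+1)
state=p1 head=-1 tape=__#[_]_##01#0   (p1,_)→(p2,#,-1)
state=p2 head=-2 tape=__[#]#_##01#0   (p2,#)→(p0,_,-1)
state=p0 head=-3 tape=_[_]_#_##01#0   (p0,_)→(p1,0,+1)
state=p1 head=-2 tape=_0[_]#_##01#0   (p1,_)→(p2,#,-1)
state=p2 head=-3 tape=_[0]##_##01#0   (p2,0)→(p0,1,+1)
state=p0 head=-2 tape=_1[#]#_##01#0   (p0,#)→(p1,#,+1)
state=p1 head=-1 tape=_1#[#]_##01#0   (p1,#)→(p2,_,-1)
state=p2 head=-2 tape=_1[#]__##01#0   (p2,#)→(p0,_,-1)
state=p0 head=-3 tape=_[1]___##01#0   (p0,1)→(p1,#,+1)
state=p1 head=-2 tape=_#[_]__##01#0   (p1,_)→(p2,#,-1)
state=p2 head=-3 tape=_[#]#__##01#0   (p2,#)→(p0,_,-1)
state=p0 head=-4 tape=[_]_#__##01#0   (p0,_)→(p1,0,+1)
state=p1 head=-3 tape=0[_]#__##01#0   (p1,_)→(p2,#,-1)
state=p2 head=-4 tape=[0]##__##01#0   (p2,0)→(p0,1,+1)
state=p0 head=-3 tape=1[#]#__##01#0   (p0,#)→(p1,#,+1)
state=p1 head=-2 tape=1#[#]__##01#0   (p1,#)→(p2,_,-1)
state=p2 head=-3 tape=1[#]___##01#0   (p2,#)→(p0,_,-1)
state=p0 head=-4 tape=[1]____##01#0   (p0,1)→(p1,#,+1)
state=p1 head=-3 tape=#[_]___##01#0   (p1,_)→(p2,#,-1)
state=p2 head=-4 tape=[#]#___##01#0
After 38 steps: state p2, head at -4, tape ##___##01#0.

state p2, head at -4, tape ##___##01#0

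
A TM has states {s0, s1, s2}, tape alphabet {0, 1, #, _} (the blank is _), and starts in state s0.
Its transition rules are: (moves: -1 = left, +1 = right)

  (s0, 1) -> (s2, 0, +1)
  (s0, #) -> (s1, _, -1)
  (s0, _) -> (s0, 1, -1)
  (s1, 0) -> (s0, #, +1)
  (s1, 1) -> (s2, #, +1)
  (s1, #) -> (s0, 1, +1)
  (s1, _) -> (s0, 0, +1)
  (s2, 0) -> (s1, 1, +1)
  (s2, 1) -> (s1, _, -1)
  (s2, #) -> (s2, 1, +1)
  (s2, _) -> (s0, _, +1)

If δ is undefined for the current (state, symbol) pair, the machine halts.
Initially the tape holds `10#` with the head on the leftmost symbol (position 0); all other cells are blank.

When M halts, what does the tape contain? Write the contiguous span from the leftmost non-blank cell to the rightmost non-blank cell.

0#_011

state=s0 head=0 tape=[1]0#___   (s0,1)→(s2,0,+1)
state=s2 head=1 tape=0[0]#___   (s2,0)→(s1,1,+1)
state=s1 head=2 tape=01[#]___   (s1,#)→(s0,1,+1)
state=s0 head=3 tape=011[_]__   (s0,_)→(s0,1,-1)
state=s0 head=2 tape=01[1]1__   (s0,1)→(s2,0,+1)
state=s2 head=3 tape=010[1]__   (s2,1)→(s1,_,-1)
state=s1 head=2 tape=01[0]___   (s1,0)→(s0,#,+1)
state=s0 head=3 tape=01#[_]__   (s0,_)→(s0,1,-1)
state=s0 head=2 tape=01[#]1__   (s0,#)→(s1,_,-1)
state=s1 head=1 tape=0[1]_1__   (s1,1)→(s2,#,+1)
state=s2 head=2 tape=0#[_]1__   (s2,_)→(s0,_,+1)
state=s0 head=3 tape=0#_[1]__   (s0,1)→(s2,0,+1)
state=s2 head=4 tape=0#_0[_]_   (s2,_)→(s0,_,+1)
state=s0 head=5 tape=0#_0_[_]   (s0,_)→(s0,1,-1)
state=s0 head=4 tape=0#_0[_]1   (s0,_)→(s0,1,-1)
state=s0 head=3 tape=0#_[0]11
The non-blank tape span at halt is 0#_011.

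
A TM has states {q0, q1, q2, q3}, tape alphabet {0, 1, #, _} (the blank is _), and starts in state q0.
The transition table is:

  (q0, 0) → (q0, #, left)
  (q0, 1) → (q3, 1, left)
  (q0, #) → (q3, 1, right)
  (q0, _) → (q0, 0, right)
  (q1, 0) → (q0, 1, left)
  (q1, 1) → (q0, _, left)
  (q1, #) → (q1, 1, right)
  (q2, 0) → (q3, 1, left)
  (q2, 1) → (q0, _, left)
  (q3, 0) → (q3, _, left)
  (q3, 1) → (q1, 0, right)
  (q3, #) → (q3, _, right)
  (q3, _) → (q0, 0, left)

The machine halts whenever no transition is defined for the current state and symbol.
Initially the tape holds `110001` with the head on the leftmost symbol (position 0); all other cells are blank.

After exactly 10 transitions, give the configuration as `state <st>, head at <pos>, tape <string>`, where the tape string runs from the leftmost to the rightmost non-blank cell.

state q0, head at 0, tape 01_0_0001

state=q0 head=0 tape=___[1]10001   (q0,1)→(q3,1,left)
state=q3 head=-1 tape=__[_]110001   (q3,_)→(q0,0,left)
state=q0 head=-2 tape=_[_]0110001   (q0,_)→(q0,0,right)
state=q0 head=-1 tape=_0[0]110001   (q0,0)→(q0,#,left)
state=q0 head=-2 tape=_[0]#110001   (q0,0)→(q0,#,left)
state=q0 head=-3 tape=[_]##110001   (q0,_)→(q0,0,right)
state=q0 head=-2 tape=0[#]#110001   (q0,#)→(q3,1,right)
state=q3 head=-1 tape=01[#]110001   (q3,#)→(q3,_,right)
state=q3 head=0 tape=01_[1]10001   (q3,1)→(q1,0,right)
state=q1 head=1 tape=01_0[1]0001   (q1,1)→(q0,_,left)
state=q0 head=0 tape=01_[0]_0001
After 10 steps: state q0, head at 0, tape 01_0_0001.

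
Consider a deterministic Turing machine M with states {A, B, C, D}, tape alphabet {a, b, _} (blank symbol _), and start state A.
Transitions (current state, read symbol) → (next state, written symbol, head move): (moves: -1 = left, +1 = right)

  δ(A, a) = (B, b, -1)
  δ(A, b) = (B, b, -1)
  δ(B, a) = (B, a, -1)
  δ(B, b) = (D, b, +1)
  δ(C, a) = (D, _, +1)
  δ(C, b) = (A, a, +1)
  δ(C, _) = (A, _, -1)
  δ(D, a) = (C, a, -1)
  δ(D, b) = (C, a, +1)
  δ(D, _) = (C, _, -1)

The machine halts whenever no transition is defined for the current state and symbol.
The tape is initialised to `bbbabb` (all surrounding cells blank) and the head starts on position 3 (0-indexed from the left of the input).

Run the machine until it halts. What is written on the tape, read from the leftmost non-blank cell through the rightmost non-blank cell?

abbbab

state=A head=3 tape=_bbb[a]bb   (A,a)→(B,b,-1)
state=B head=2 tape=_bb[b]bbb   (B,b)→(D,b,+1)
state=D head=3 tape=_bbb[b]bb   (D,b)→(C,a,+1)
state=C head=4 tape=_bbba[b]b   (C,b)→(A,a,+1)
state=A head=5 tape=_bbbaa[b]   (A,b)→(B,b,-1)
state=B head=4 tape=_bbba[a]b   (B,a)→(B,a,-1)
state=B head=3 tape=_bbb[a]ab   (B,a)→(B,a,-1)
state=B head=2 tape=_bb[b]aab   (B,b)→(D,b,+1)
state=D head=3 tape=_bbb[a]ab   (D,a)→(C,a,-1)
state=C head=2 tape=_bb[b]aab   (C,b)→(A,a,+1)
state=A head=3 tape=_bba[a]ab   (A,a)→(B,b,-1)
state=B head=2 tape=_bb[a]bab   (B,a)→(B,a,-1)
state=B head=1 tape=_b[b]abab   (B,b)→(D,b,+1)
state=D head=2 tape=_bb[a]bab   (D,a)→(C,a,-1)
state=C head=1 tape=_b[b]abab   (C,b)→(A,a,+1)
state=A head=2 tape=_ba[a]bab   (A,a)→(B,b,-1)
state=B head=1 tape=_b[a]bbab   (B,a)→(B,a,-1)
state=B head=0 tape=_[b]abbab   (B,b)→(D,b,+1)
state=D head=1 tape=_b[a]bbab   (D,a)→(C,a,-1)
state=C head=0 tape=_[b]abbab   (C,b)→(A,a,+1)
state=A head=1 tape=_a[a]bbab   (A,a)→(B,b,-1)
state=B head=0 tape=_[a]bbbab   (B,a)→(B,a,-1)
state=B head=-1 tape=[_]abbbab
The non-blank tape span at halt is abbbab.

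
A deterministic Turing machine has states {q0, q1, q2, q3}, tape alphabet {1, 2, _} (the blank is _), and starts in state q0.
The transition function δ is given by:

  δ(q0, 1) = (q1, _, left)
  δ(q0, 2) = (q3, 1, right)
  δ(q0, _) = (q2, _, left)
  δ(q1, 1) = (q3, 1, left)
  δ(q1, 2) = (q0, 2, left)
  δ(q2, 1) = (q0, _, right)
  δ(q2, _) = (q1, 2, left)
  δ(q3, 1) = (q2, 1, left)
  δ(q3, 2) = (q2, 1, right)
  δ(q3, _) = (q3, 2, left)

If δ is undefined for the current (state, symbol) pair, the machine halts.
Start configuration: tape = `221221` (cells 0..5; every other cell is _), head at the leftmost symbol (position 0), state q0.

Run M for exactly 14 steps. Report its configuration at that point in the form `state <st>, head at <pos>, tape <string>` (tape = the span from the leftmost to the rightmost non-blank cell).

state q1, head at -2, tape 2112112

q0 | __[2]21221_   read 2 → write 1, move right, go to q3
q3 | __1[2]1221_   read 2 → write 1, move right, go to q2
q2 | __11[1]221_   read 1 → write _, move right, go to q0
q0 | __11_[2]21_   read 2 → write 1, move right, go to q3
q3 | __11_1[2]1_   read 2 → write 1, move right, go to q2
q2 | __11_11[1]_   read 1 → write _, move right, go to q0
q0 | __11_11_[_]   read _ → write _, move left, go to q2
q2 | __11_11[_]_   read _ → write 2, move left, go to q1
q1 | __11_1[1]2_   read 1 → write 1, move left, go to q3
q3 | __11_[1]12_   read 1 → write 1, move left, go to q2
q2 | __11[_]112_   read _ → write 2, move left, go to q1
q1 | __1[1]2112_   read 1 → write 1, move left, go to q3
q3 | __[1]12112_   read 1 → write 1, move left, go to q2
q2 | _[_]112112_   read _ → write 2, move left, go to q1
q1 | [_]2112112_
After 14 steps: state q1, head at -2, tape 2112112.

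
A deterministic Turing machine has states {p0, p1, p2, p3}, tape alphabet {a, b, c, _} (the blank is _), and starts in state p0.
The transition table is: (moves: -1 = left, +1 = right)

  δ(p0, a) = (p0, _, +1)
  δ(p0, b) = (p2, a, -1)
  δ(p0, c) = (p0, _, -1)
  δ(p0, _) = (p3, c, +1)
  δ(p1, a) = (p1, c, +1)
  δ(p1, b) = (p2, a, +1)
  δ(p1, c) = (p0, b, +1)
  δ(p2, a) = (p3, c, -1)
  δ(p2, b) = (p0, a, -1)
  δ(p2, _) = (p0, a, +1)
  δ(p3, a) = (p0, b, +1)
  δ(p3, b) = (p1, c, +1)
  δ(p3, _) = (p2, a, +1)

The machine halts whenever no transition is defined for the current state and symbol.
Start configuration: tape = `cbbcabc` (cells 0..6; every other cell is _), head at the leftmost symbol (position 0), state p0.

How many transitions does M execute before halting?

16

p0 | _[c]bbcabc   read c → write _, move -1, go to p0
p0 | [_]_bbcabc   read _ → write c, move +1, go to p3
p3 | c[_]bbcabc   read _ → write a, move +1, go to p2
p2 | ca[b]bcabc   read b → write a, move -1, go to p0
p0 | c[a]abcabc   read a → write _, move +1, go to p0
p0 | c_[a]bcabc   read a → write _, move +1, go to p0
p0 | c__[b]cabc   read b → write a, move -1, go to p2
p2 | c_[_]acabc   read _ → write a, move +1, go to p0
p0 | c_a[a]cabc   read a → write _, move +1, go to p0
p0 | c_a_[c]abc   read c → write _, move -1, go to p0
p0 | c_a[_]_abc   read _ → write c, move +1, go to p3
p3 | c_ac[_]abc   read _ → write a, move +1, go to p2
p2 | c_aca[a]bc   read a → write c, move -1, go to p3
p3 | c_ac[a]cbc   read a → write b, move +1, go to p0
p0 | c_acb[c]bc   read c → write _, move -1, go to p0
p0 | c_ac[b]_bc   read b → write a, move -1, go to p2
p2 | c_a[c]a_bc
M halts after 16 transitions.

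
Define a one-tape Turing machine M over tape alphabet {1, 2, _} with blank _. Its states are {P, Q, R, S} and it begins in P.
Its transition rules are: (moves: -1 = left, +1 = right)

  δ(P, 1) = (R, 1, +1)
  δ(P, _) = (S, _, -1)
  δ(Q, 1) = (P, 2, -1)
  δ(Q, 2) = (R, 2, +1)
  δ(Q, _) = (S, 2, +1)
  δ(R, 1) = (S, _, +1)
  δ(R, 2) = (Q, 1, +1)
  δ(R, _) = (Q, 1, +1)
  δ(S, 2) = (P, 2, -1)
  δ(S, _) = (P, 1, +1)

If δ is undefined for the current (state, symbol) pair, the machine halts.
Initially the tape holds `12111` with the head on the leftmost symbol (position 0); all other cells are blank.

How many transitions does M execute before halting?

P | [1]2111___   read 1 → write 1, move +1, go to R
R | 1[2]111___   read 2 → write 1, move +1, go to Q
Q | 11[1]11___   read 1 → write 2, move -1, go to P
P | 1[1]211___   read 1 → write 1, move +1, go to R
R | 11[2]11___   read 2 → write 1, move +1, go to Q
Q | 111[1]1___   read 1 → write 2, move -1, go to P
P | 11[1]21___   read 1 → write 1, move +1, go to R
R | 111[2]1___   read 2 → write 1, move +1, go to Q
Q | 1111[1]___   read 1 → write 2, move -1, go to P
P | 111[1]2___   read 1 → write 1, move +1, go to R
R | 1111[2]___   read 2 → write 1, move +1, go to Q
Q | 11111[_]__   read _ → write 2, move +1, go to S
S | 111112[_]_   read _ → write 1, move +1, go to P
P | 1111121[_]   read _ → write _, move -1, go to S
S | 111112[1]_
M halts after 14 transitions.

14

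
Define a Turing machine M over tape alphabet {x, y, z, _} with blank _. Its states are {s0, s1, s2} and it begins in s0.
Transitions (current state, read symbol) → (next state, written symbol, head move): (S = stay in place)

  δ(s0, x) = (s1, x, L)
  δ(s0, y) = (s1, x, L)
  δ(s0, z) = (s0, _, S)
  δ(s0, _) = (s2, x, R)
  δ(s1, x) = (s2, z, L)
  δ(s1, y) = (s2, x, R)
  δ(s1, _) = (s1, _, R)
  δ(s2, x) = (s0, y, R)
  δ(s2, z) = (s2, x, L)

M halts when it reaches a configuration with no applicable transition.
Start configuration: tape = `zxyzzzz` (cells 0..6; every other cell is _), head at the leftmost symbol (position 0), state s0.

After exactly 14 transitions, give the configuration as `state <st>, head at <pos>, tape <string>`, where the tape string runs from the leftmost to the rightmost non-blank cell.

state s0, head at 5, tape xxyxy_z

s0 | [z]xyzzzz   read z → write _, move S, go to s0
s0 | [_]xyzzzz   read _ → write x, move R, go to s2
s2 | x[x]yzzzz   read x → write y, move R, go to s0
s0 | xy[y]zzzz   read y → write x, move L, go to s1
s1 | x[y]xzzzz   read y → write x, move R, go to s2
s2 | xx[x]zzzz   read x → write y, move R, go to s0
s0 | xxy[z]zzz   read z → write _, move S, go to s0
s0 | xxy[_]zzz   read _ → write x, move R, go to s2
s2 | xxyx[z]zz   read z → write x, move L, go to s2
s2 | xxy[x]xzz   read x → write y, move R, go to s0
s0 | xxyy[x]zz   read x → write x, move L, go to s1
s1 | xxy[y]xzz   read y → write x, move R, go to s2
s2 | xxyx[x]zz   read x → write y, move R, go to s0
s0 | xxyxy[z]z   read z → write _, move S, go to s0
s0 | xxyxy[_]z
After 14 steps: state s0, head at 5, tape xxyxy_z.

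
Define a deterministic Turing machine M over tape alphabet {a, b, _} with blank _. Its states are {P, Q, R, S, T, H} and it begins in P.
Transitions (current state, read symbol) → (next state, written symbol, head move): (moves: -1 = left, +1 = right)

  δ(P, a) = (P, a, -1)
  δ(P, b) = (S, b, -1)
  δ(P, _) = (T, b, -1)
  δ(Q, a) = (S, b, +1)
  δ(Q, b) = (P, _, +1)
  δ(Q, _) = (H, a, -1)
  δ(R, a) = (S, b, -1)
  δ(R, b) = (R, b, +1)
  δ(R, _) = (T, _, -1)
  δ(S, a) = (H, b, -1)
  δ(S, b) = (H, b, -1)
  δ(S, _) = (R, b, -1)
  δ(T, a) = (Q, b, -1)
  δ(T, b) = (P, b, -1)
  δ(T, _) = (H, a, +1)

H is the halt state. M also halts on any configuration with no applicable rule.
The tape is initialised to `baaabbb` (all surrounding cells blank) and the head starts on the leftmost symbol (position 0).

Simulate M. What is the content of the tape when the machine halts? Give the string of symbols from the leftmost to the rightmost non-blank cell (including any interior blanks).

P | ___[b]aaabbb   read b → write b, move -1, go to S
S | __[_]baaabbb   read _ → write b, move -1, go to R
R | _[_]bbaaabbb   read _ → write _, move -1, go to T
T | [_]_bbaaabbb   read _ → write a, move +1, go to H
H | a[_]bbaaabbb
The non-blank tape span at halt is a_bbaaabbb.

a_bbaaabbb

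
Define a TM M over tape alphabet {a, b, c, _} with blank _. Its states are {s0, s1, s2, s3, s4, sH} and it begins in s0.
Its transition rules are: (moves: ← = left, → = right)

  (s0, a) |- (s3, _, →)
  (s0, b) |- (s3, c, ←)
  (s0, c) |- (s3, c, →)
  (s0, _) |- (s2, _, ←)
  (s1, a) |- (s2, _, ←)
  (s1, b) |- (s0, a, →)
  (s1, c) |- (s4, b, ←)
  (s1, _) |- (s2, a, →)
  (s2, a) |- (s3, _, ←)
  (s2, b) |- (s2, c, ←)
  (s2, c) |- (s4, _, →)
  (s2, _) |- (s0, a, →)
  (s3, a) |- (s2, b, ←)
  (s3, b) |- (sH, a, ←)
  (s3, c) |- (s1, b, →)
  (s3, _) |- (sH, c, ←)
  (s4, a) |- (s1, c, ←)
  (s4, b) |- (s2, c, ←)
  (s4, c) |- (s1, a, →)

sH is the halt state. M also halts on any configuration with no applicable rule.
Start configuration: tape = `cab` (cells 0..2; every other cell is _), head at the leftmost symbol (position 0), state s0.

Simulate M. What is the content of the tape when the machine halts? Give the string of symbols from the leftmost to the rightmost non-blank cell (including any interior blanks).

aca

s0 | [c]ab   read c → write c, move →, go to s3
s3 | c[a]b   read a → write b, move ←, go to s2
s2 | [c]bb   read c → write _, move →, go to s4
s4 | _[b]b   read b → write c, move ←, go to s2
s2 | [_]cb   read _ → write a, move →, go to s0
s0 | a[c]b   read c → write c, move →, go to s3
s3 | ac[b]   read b → write a, move ←, go to sH
sH | a[c]a
The non-blank tape span at halt is aca.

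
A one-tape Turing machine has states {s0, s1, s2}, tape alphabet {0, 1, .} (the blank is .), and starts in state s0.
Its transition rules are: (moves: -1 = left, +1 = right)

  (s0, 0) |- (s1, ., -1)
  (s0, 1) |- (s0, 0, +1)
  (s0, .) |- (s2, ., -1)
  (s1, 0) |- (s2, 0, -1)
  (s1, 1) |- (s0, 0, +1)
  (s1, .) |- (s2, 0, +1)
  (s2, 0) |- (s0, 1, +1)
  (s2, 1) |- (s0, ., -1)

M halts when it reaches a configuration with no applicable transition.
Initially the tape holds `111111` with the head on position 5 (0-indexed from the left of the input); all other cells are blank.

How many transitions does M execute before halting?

s0 | ..11111[1].   read 1 → write 0, move +1, go to s0
s0 | ..111110[.]   read . → write ., move -1, go to s2
s2 | ..11111[0].   read 0 → write 1, move +1, go to s0
s0 | ..111111[.]   read . → write ., move -1, go to s2
s2 | ..11111[1].   read 1 → write ., move -1, go to s0
s0 | ..1111[1]..   read 1 → write 0, move +1, go to s0
s0 | ..11110[.].   read . → write ., move -1, go to s2
s2 | ..1111[0]..   read 0 → write 1, move +1, go to s0
s0 | ..11111[.].   read . → write ., move -1, go to s2
s2 | ..1111[1]..   read 1 → write ., move -1, go to s0
s0 | ..111[1]...   read 1 → write 0, move +1, go to s0
s0 | ..1110[.]..   read . → write ., move -1, go to s2
s2 | ..111[0]...   read 0 → write 1, move +1, go to s0
s0 | ..1111[.]..   read . → write ., move -1, go to s2
s2 | ..111[1]...   read 1 → write ., move -1, go to s0
s0 | ..11[1]....   read 1 → write 0, move +1, go to s0
s0 | ..110[.]...   read . → write ., move -1, go to s2
s2 | ..11[0]....   read 0 → write 1, move +1, go to s0
s0 | ..111[.]...   read . → write ., move -1, go to s2
s2 | ..11[1]....   read 1 → write ., move -1, go to s0
s0 | ..1[1].....   read 1 → write 0, move +1, go to s0
s0 | ..10[.]....   read . → write ., move -1, go to s2
s2 | ..1[0].....   read 0 → write 1, move +1, go to s0
s0 | ..11[.]....   read . → write ., move -1, go to s2
s2 | ..1[1].....   read 1 → write ., move -1, go to s0
s0 | ..[1]......   read 1 → write 0, move +1, go to s0
s0 | ..0[.].....   read . → write ., move -1, go to s2
s2 | ..[0]......   read 0 → write 1, move +1, go to s0
s0 | ..1[.].....   read . → write ., move -1, go to s2
s2 | ..[1]......   read 1 → write ., move -1, go to s0
s0 | .[.].......   read . → write ., move -1, go to s2
s2 | [.]........
M halts after 31 transitions.

31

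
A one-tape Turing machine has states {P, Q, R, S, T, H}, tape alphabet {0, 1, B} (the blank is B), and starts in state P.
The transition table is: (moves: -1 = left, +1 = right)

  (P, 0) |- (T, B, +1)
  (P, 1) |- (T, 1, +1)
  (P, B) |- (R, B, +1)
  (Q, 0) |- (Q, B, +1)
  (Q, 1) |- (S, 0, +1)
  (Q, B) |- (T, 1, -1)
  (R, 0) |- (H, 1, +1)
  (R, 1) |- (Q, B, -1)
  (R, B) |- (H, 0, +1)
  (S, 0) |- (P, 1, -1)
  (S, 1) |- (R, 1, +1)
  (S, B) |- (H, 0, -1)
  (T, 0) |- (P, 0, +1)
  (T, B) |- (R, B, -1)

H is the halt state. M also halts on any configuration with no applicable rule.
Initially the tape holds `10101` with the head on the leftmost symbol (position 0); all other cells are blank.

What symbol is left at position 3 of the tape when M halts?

state=P head=0 tape=BBB[1]0101B   (P,1)→(T,1,+1)
state=T head=1 tape=BBB1[0]101B   (T,0)→(P,0,+1)
state=P head=2 tape=BBB10[1]01B   (P,1)→(T,1,+1)
state=T head=3 tape=BBB101[0]1B   (T,0)→(P,0,+1)
state=P head=4 tape=BBB1010[1]B   (P,1)→(T,1,+1)
state=T head=5 tape=BBB10101[B]   (T,B)→(R,B,-1)
state=R head=4 tape=BBB1010[1]B   (R,1)→(Q,B,-1)
state=Q head=3 tape=BBB101[0]BB   (Q,0)→(Q,B,+1)
state=Q head=4 tape=BBB101B[B]B   (Q,B)→(T,1,-1)
state=T head=3 tape=BBB101[B]1B   (T,B)→(R,B,-1)
state=R head=2 tape=BBB10[1]B1B   (R,1)→(Q,B,-1)
state=Q head=1 tape=BBB1[0]BB1B   (Q,0)→(Q,B,+1)
state=Q head=2 tape=BBB1B[B]B1B   (Q,B)→(T,1,-1)
state=T head=1 tape=BBB1[B]1B1B   (T,B)→(R,B,-1)
state=R head=0 tape=BBB[1]B1B1B   (R,1)→(Q,B,-1)
state=Q head=-1 tape=BB[B]BB1B1B   (Q,B)→(T,1,-1)
state=T head=-2 tape=B[B]1BB1B1B   (T,B)→(R,B,-1)
state=R head=-3 tape=[B]B1BB1B1B   (R,B)→(H,0,+1)
state=H head=-2 tape=0[B]1BB1B1B
Cell 3 holds B when M halts.

B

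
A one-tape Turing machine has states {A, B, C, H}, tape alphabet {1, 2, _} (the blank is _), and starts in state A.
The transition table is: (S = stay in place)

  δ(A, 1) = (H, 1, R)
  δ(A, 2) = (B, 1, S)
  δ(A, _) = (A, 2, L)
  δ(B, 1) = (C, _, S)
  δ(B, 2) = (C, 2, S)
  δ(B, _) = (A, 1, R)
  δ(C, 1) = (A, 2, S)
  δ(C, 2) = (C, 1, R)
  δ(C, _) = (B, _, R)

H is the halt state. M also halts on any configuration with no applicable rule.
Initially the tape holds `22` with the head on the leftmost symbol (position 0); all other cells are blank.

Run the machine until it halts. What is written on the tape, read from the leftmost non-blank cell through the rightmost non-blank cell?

A | [2]2___   read 2 → write 1, move S, go to B
B | [1]2___   read 1 → write _, move S, go to C
C | [_]2___   read _ → write _, move R, go to B
B | _[2]___   read 2 → write 2, move S, go to C
C | _[2]___   read 2 → write 1, move R, go to C
C | _1[_]__   read _ → write _, move R, go to B
B | _1_[_]_   read _ → write 1, move R, go to A
A | _1_1[_]   read _ → write 2, move L, go to A
A | _1_[1]2   read 1 → write 1, move R, go to H
H | _1_1[2]
The non-blank tape span at halt is 1_12.

1_12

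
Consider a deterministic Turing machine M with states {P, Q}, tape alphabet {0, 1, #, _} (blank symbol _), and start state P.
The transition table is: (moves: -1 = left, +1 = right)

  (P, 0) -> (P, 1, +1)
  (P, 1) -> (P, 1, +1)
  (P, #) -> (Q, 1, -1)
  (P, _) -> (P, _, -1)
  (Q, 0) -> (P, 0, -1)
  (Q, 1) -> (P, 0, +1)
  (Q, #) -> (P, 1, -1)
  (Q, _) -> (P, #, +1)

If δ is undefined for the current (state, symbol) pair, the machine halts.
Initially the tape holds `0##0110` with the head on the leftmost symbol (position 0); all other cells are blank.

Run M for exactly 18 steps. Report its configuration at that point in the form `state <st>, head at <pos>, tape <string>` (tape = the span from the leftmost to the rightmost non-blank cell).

state P, head at 6, tape 0011111

state=P head=0 tape=[0]##0110_   (P,0)→(P,1,+1)
state=P head=1 tape=1[#]#0110_   (P,#)→(Q,1,-1)
state=Q head=0 tape=[1]1#0110_   (Q,1)→(P,0,+1)
state=P head=1 tape=0[1]#0110_   (P,1)→(P,1,+1)
state=P head=2 tape=01[#]0110_   (P,#)→(Q,1,-1)
state=Q head=1 tape=0[1]10110_   (Q,1)→(P,0,+1)
state=P head=2 tape=00[1]0110_   (P,1)→(P,1,+1)
state=P head=3 tape=001[0]110_   (P,0)→(P,1,+1)
state=P head=4 tape=0011[1]10_   (P,1)→(P,1,+1)
state=P head=5 tape=00111[1]0_   (P,1)→(P,1,+1)
state=P head=6 tape=001111[0]_   (P,0)→(P,1,+1)
state=P head=7 tape=0011111[_]   (P,_)→(P,_,-1)
state=P head=6 tape=001111[1]_   (P,1)→(P,1,+1)
state=P head=7 tape=0011111[_]   (P,_)→(P,_,-1)
state=P head=6 tape=001111[1]_   (P,1)→(P,1,+1)
state=P head=7 tape=0011111[_]   (P,_)→(P,_,-1)
state=P head=6 tape=001111[1]_   (P,1)→(P,1,+1)
state=P head=7 tape=0011111[_]   (P,_)→(P,_,-1)
state=P head=6 tape=001111[1]_
After 18 steps: state P, head at 6, tape 0011111.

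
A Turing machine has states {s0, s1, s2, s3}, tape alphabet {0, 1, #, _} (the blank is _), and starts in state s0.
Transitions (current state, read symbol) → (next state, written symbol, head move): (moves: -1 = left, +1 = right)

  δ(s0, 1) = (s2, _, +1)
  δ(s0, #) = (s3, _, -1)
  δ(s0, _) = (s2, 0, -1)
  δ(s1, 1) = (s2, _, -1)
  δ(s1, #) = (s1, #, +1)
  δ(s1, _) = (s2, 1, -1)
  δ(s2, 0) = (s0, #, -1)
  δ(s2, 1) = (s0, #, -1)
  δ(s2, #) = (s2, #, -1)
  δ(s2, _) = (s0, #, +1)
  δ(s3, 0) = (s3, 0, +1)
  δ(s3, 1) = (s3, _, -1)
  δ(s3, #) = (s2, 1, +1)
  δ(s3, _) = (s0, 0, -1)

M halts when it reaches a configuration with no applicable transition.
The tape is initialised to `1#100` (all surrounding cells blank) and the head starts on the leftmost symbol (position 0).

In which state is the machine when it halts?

s0 | __[1]#100   read 1 → write _, move +1, go to s2
s2 | ___[#]100   read # → write #, move -1, go to s2
s2 | __[_]#100   read _ → write #, move +1, go to s0
s0 | __#[#]100   read # → write _, move -1, go to s3
s3 | __[#]_100   read # → write 1, move +1, go to s2
s2 | __1[_]100   read _ → write #, move +1, go to s0
s0 | __1#[1]00   read 1 → write _, move +1, go to s2
s2 | __1#_[0]0   read 0 → write #, move -1, go to s0
s0 | __1#[_]#0   read _ → write 0, move -1, go to s2
s2 | __1[#]0#0   read # → write #, move -1, go to s2
s2 | __[1]#0#0   read 1 → write #, move -1, go to s0
s0 | _[_]##0#0   read _ → write 0, move -1, go to s2
s2 | [_]0##0#0   read _ → write #, move +1, go to s0
s0 | #[0]##0#0
No transition is defined for (s0, 0); M halts in state s0.

s0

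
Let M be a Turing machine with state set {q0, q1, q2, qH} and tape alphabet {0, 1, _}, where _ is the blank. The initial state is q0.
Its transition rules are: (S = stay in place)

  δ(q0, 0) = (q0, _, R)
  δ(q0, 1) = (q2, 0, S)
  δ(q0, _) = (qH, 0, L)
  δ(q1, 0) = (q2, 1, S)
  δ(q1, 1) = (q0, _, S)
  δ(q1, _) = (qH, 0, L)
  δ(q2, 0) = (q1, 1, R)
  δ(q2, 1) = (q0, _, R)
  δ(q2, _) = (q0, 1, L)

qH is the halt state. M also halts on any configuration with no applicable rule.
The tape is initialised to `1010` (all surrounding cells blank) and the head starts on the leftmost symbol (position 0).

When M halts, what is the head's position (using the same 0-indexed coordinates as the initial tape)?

q0 | [1]010_   read 1 → write 0, move S, go to q2
q2 | [0]010_   read 0 → write 1, move R, go to q1
q1 | 1[0]10_   read 0 → write 1, move S, go to q2
q2 | 1[1]10_   read 1 → write _, move R, go to q0
q0 | 1_[1]0_   read 1 → write 0, move S, go to q2
q2 | 1_[0]0_   read 0 → write 1, move R, go to q1
q1 | 1_1[0]_   read 0 → write 1, move S, go to q2
q2 | 1_1[1]_   read 1 → write _, move R, go to q0
q0 | 1_1_[_]   read _ → write 0, move L, go to qH
qH | 1_1[_]0
At halt the head is at cell 3.

3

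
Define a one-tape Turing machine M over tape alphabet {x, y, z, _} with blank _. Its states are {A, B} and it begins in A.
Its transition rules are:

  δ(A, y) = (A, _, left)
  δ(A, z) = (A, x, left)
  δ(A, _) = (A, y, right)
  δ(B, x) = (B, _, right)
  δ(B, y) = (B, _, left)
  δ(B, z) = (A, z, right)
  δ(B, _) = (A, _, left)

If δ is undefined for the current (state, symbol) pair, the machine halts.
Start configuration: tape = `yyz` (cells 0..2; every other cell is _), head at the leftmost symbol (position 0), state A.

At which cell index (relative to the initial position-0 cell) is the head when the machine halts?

2

A | ___[y]yz   read y → write _, move left, go to A
A | __[_]_yz   read _ → write y, move right, go to A
A | __y[_]yz   read _ → write y, move right, go to A
A | __yy[y]z   read y → write _, move left, go to A
A | __y[y]_z   read y → write _, move left, go to A
A | __[y]__z   read y → write _, move left, go to A
A | _[_]___z   read _ → write y, move right, go to A
A | _y[_]__z   read _ → write y, move right, go to A
A | _yy[_]_z   read _ → write y, move right, go to A
A | _yyy[_]z   read _ → write y, move right, go to A
A | _yyyy[z]   read z → write x, move left, go to A
A | _yyy[y]x   read y → write _, move left, go to A
A | _yy[y]_x   read y → write _, move left, go to A
A | _y[y]__x   read y → write _, move left, go to A
A | _[y]___x   read y → write _, move left, go to A
A | [_]____x   read _ → write y, move right, go to A
A | y[_]___x   read _ → write y, move right, go to A
A | yy[_]__x   read _ → write y, move right, go to A
A | yyy[_]_x   read _ → write y, move right, go to A
A | yyyy[_]x   read _ → write y, move right, go to A
A | yyyyy[x]
At halt the head is at cell 2.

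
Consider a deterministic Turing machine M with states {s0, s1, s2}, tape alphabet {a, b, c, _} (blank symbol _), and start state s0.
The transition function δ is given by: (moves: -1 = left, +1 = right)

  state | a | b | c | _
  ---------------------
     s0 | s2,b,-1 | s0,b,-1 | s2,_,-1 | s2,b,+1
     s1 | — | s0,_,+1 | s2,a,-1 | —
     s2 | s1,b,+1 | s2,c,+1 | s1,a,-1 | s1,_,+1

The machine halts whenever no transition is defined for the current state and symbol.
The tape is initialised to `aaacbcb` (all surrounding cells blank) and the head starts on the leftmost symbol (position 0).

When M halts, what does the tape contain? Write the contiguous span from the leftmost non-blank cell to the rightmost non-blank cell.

bcb

state=s0 head=0 tape=_[a]aacbcb   (s0,a)→(s2,b,-1)
state=s2 head=-1 tape=[_]baacbcb   (s2,_)→(s1,_,+1)
state=s1 head=0 tape=_[b]aacbcb   (s1,b)→(s0,_,+1)
state=s0 head=1 tape=__[a]acbcb   (s0,a)→(s2,b,-1)
state=s2 head=0 tape=_[_]bacbcb   (s2,_)→(s1,_,+1)
state=s1 head=1 tape=__[b]acbcb   (s1,b)→(s0,_,+1)
state=s0 head=2 tape=___[a]cbcb   (s0,a)→(s2,b,-1)
state=s2 head=1 tape=__[_]bcbcb   (s2,_)→(s1,_,+1)
state=s1 head=2 tape=___[b]cbcb   (s1,b)→(s0,_,+1)
state=s0 head=3 tape=____[c]bcb   (s0,c)→(s2,_,-1)
state=s2 head=2 tape=___[_]_bcb   (s2,_)→(s1,_,+1)
state=s1 head=3 tape=____[_]bcb
The non-blank tape span at halt is bcb.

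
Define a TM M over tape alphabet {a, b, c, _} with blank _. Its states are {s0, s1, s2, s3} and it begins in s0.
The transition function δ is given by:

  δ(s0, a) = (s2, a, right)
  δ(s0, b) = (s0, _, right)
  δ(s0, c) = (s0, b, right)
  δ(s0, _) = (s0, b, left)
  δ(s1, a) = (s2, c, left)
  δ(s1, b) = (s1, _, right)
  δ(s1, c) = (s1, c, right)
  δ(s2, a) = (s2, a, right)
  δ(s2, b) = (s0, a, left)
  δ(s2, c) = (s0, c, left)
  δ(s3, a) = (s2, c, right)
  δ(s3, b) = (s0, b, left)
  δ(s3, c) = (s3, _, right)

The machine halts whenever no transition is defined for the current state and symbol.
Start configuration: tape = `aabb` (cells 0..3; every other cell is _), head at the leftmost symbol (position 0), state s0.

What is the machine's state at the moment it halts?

s2

state=s0 head=0 tape=[a]abb_   (s0,a)→(s2,a,right)
state=s2 head=1 tape=a[a]bb_   (s2,a)→(s2,a,right)
state=s2 head=2 tape=aa[b]b_   (s2,b)→(s0,a,left)
state=s0 head=1 tape=a[a]ab_   (s0,a)→(s2,a,right)
state=s2 head=2 tape=aa[a]b_   (s2,a)→(s2,a,right)
state=s2 head=3 tape=aaa[b]_   (s2,b)→(s0,a,left)
state=s0 head=2 tape=aa[a]a_   (s0,a)→(s2,a,right)
state=s2 head=3 tape=aaa[a]_   (s2,a)→(s2,a,right)
state=s2 head=4 tape=aaaa[_]
No transition is defined for (s2, _); M halts in state s2.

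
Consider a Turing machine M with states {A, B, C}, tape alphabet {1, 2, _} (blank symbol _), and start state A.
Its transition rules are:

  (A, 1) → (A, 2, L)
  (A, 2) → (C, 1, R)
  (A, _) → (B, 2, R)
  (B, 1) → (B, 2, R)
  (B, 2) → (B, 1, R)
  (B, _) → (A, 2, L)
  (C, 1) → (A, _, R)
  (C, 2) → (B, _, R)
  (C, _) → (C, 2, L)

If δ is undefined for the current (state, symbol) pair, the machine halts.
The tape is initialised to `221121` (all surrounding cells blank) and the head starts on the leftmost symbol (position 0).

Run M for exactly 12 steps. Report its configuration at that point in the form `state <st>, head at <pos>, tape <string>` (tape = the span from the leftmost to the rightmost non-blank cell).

state=A head=0 tape=[2]21121___   (A,2)→(C,1,R)
state=C head=1 tape=1[2]1121___   (C,2)→(B,_,R)
state=B head=2 tape=1_[1]121___   (B,1)→(B,2,R)
state=B head=3 tape=1_2[1]21___   (B,1)→(B,2,R)
state=B head=4 tape=1_22[2]1___   (B,2)→(B,1,R)
state=B head=5 tape=1_221[1]___   (B,1)→(B,2,R)
state=B head=6 tape=1_2212[_]__   (B,_)→(A,2,L)
state=A head=5 tape=1_221[2]2__   (A,2)→(C,1,R)
state=C head=6 tape=1_2211[2]__   (C,2)→(B,_,R)
state=B head=7 tape=1_2211_[_]_   (B,_)→(A,2,L)
state=A head=6 tape=1_2211[_]2_   (A,_)→(B,2,R)
state=B head=7 tape=1_22112[2]_   (B,2)→(B,1,R)
state=B head=8 tape=1_221121[_]
After 12 steps: state B, head at 8, tape 1_221121.

state B, head at 8, tape 1_221121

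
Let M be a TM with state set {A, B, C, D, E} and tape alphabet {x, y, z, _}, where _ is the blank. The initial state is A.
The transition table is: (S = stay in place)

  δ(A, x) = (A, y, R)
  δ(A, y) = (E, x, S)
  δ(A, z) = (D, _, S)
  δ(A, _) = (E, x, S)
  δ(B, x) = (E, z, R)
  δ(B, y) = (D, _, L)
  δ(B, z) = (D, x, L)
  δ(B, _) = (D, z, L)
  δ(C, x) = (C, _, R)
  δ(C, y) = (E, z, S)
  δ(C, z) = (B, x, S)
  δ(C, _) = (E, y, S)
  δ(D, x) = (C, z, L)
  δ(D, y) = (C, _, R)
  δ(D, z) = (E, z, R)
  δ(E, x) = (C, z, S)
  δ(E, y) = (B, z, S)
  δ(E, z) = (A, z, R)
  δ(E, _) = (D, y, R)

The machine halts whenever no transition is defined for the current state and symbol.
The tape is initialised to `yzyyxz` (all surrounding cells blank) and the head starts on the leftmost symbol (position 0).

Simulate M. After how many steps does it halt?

state=A head=0 tape=[y]zyyxz___   (A,y)→(E,x,S)
state=E head=0 tape=[x]zyyxz___   (E,x)→(C,z,S)
state=C head=0 tape=[z]zyyxz___   (C,z)→(B,x,S)
state=B head=0 tape=[x]zyyxz___   (B,x)→(E,z,R)
state=E head=1 tape=z[z]yyxz___   (E,z)→(A,z,R)
state=A head=2 tape=zz[y]yxz___   (A,y)→(E,x,S)
state=E head=2 tape=zz[x]yxz___   (E,x)→(C,z,S)
state=C head=2 tape=zz[z]yxz___   (C,z)→(B,x,S)
state=B head=2 tape=zz[x]yxz___   (B,x)→(E,z,R)
state=E head=3 tape=zzz[y]xz___   (E,y)→(B,z,S)
state=B head=3 tape=zzz[z]xz___   (B,z)→(D,x,L)
state=D head=2 tape=zz[z]xxz___   (D,z)→(E,z,R)
state=E head=3 tape=zzz[x]xz___   (E,x)→(C,z,S)
state=C head=3 tape=zzz[z]xz___   (C,z)→(B,x,S)
state=B head=3 tape=zzz[x]xz___   (B,x)→(E,z,R)
state=E head=4 tape=zzzz[x]z___   (E,x)→(C,z,S)
state=C head=4 tape=zzzz[z]z___   (C,z)→(B,x,S)
state=B head=4 tape=zzzz[x]z___   (B,x)→(E,z,R)
state=E head=5 tape=zzzzz[z]___   (E,z)→(A,z,R)
state=A head=6 tape=zzzzzz[_]__   (A,_)→(E,x,S)
state=E head=6 tape=zzzzzz[x]__   (E,x)→(C,z,S)
state=C head=6 tape=zzzzzz[z]__   (C,z)→(B,x,S)
state=B head=6 tape=zzzzzz[x]__   (B,x)→(E,z,R)
state=E head=7 tape=zzzzzzz[_]_   (E,_)→(D,y,R)
state=D head=8 tape=zzzzzzzy[_]
M halts after 24 transitions.

24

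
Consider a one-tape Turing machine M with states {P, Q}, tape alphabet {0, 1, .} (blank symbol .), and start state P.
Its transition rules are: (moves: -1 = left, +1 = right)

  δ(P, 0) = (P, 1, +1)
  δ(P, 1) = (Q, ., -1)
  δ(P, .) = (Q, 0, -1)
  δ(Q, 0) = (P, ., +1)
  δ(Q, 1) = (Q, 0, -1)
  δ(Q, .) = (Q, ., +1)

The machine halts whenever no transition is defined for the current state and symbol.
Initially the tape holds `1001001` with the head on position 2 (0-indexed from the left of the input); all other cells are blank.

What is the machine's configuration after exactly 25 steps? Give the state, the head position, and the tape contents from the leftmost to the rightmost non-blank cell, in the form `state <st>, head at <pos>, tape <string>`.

state P, head at 5, tape 1....00

P | 10[0]1001   read 0 → write 1, move +1, go to P
P | 101[1]001   read 1 → write ., move -1, go to Q
Q | 10[1].001   read 1 → write 0, move -1, go to Q
Q | 1[0]0.001   read 0 → write ., move +1, go to P
P | 1.[0].001   read 0 → write 1, move +1, go to P
P | 1.1[.]001   read . → write 0, move -1, go to Q
Q | 1.[1]0001   read 1 → write 0, move -1, go to Q
Q | 1[.]00001   read . → write ., move +1, go to Q
Q | 1.[0]0001   read 0 → write ., move +1, go to P
P | 1..[0]001   read 0 → write 1, move +1, go to P
P | 1..1[0]01   read 0 → write 1, move +1, go to P
P | 1..11[0]1   read 0 → write 1, move +1, go to P
P | 1..111[1]   read 1 → write ., move -1, go to Q
Q | 1..11[1].   read 1 → write 0, move -1, go to Q
Q | 1..1[1]0.   read 1 → write 0, move -1, go to Q
Q | 1..[1]00.   read 1 → write 0, move -1, go to Q
Q | 1.[.]000.   read . → write ., move +1, go to Q
Q | 1..[0]00.   read 0 → write ., move +1, go to P
P | 1...[0]0.   read 0 → write 1, move +1, go to P
P | 1...1[0].   read 0 → write 1, move +1, go to P
P | 1...11[.]   read . → write 0, move -1, go to Q
Q | 1...1[1]0   read 1 → write 0, move -1, go to Q
Q | 1...[1]00   read 1 → write 0, move -1, go to Q
Q | 1..[.]000   read . → write ., move +1, go to Q
Q | 1...[0]00   read 0 → write ., move +1, go to P
P | 1....[0]0
After 25 steps: state P, head at 5, tape 1....00.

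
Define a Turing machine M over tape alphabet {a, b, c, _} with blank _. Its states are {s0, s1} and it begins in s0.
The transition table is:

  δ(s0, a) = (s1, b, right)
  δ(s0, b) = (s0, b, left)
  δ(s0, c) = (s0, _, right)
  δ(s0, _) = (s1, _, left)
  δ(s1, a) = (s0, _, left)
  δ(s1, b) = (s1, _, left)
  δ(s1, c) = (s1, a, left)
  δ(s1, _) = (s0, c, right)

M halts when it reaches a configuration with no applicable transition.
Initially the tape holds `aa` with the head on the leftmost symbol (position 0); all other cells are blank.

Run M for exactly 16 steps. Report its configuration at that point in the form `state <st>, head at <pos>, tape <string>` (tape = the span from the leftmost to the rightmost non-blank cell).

state=s0 head=0 tape=____[a]a   (s0,a)→(s1,b,right)
state=s1 head=1 tape=____b[a]   (s1,a)→(s0,_,left)
state=s0 head=0 tape=____[b]_   (s0,b)→(s0,b,left)
state=s0 head=-1 tape=___[_]b_   (s0,_)→(s1,_,left)
state=s1 head=-2 tape=__[_]_b_   (s1,_)→(s0,c,right)
state=s0 head=-1 tape=__c[_]b_   (s0,_)→(s1,_,left)
state=s1 head=-2 tape=__[c]_b_   (s1,c)→(s1,a,left)
state=s1 head=-3 tape=_[_]a_b_   (s1,_)→(s0,c,right)
state=s0 head=-2 tape=_c[a]_b_   (s0,a)→(s1,b,right)
state=s1 head=-1 tape=_cb[_]b_   (s1,_)→(s0,c,right)
state=s0 head=0 tape=_cbc[b]_   (s0,b)→(s0,b,left)
state=s0 head=-1 tape=_cb[c]b_   (s0,c)→(s0,_,right)
state=s0 head=0 tape=_cb_[b]_   (s0,b)→(s0,b,left)
state=s0 head=-1 tape=_cb[_]b_   (s0,_)→(s1,_,left)
state=s1 head=-2 tape=_c[b]_b_   (s1,b)→(s1,_,left)
state=s1 head=-3 tape=_[c]__b_   (s1,c)→(s1,a,left)
state=s1 head=-4 tape=[_]a__b_
After 16 steps: state s1, head at -4, tape a__b.

state s1, head at -4, tape a__b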